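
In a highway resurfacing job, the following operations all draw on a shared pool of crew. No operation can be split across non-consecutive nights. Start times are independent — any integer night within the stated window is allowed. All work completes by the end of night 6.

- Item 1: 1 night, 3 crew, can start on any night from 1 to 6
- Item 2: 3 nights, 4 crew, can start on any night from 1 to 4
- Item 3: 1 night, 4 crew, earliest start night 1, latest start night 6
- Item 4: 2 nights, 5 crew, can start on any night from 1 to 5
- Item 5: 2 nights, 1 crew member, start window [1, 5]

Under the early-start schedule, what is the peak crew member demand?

Early-start schedule: Item 1@1, Item 2@1, Item 3@1, Item 4@1, Item 5@1.
Load per night: night 1: 17, night 2: 10, night 3: 4, night 4: 0, night 5: 0, night 6: 0.
Peak is 17.

17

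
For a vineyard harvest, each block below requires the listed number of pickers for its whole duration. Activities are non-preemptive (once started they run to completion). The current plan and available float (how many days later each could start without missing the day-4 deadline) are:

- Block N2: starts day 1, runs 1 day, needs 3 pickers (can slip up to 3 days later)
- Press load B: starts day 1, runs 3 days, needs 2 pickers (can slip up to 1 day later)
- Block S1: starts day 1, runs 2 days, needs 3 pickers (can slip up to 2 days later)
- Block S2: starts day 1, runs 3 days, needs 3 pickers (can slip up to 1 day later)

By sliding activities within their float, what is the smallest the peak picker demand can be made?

8

Early-start (Block N2@1, Press load B@1, Block S1@1, Block S2@1) gives peak 11: d1:11  d2:8  d3:5  d4:0.
Shift Block S2→2.
Schedule Block N2@1, Press load B@1, Block S1@1, Block S2@2: d1:8  d2:8  d3:5  d4:3 — peak 8.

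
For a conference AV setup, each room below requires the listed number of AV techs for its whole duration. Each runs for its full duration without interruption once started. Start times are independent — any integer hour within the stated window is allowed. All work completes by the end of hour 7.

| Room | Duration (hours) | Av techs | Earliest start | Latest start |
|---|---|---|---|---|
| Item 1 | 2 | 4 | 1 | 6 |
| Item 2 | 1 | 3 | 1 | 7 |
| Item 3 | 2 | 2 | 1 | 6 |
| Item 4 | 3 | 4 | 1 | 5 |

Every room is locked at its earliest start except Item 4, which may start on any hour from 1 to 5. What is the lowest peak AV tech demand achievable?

Item 4@1: h1:13  h2:10  h3:4  h4:0  h5:0  h6:0  h7:0 → peak 13
Item 4@2: h1:9  h2:10  h3:4  h4:4  h5:0  h6:0  h7:0 → peak 10
Item 4@3: h1:9  h2:6  h3:4  h4:4  h5:4  h6:0  h7:0 → peak 9
Item 4@4: h1:9  h2:6  h3:0  h4:4  h5:4  h6:4  h7:0 → peak 9
Item 4@5: h1:9  h2:6  h3:0  h4:0  h5:4  h6:4  h7:4 → peak 9
Best is Item 4@3, peak 9.

9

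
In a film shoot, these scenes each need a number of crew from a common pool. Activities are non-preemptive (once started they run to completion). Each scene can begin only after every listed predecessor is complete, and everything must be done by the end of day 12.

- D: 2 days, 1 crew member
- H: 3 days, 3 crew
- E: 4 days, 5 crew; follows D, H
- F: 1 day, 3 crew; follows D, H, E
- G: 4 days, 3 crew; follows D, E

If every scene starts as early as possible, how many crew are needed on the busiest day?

6

Early-start schedule: D@1, H@1, E@4, F@8, G@8.
Load per day: day 1: 4, day 2: 4, day 3: 3, day 4: 5, day 5: 5, day 6: 5, day 7: 5, day 8: 6, day 9: 3, day 10: 3, day 11: 3, day 12: 0.
Peak is 6.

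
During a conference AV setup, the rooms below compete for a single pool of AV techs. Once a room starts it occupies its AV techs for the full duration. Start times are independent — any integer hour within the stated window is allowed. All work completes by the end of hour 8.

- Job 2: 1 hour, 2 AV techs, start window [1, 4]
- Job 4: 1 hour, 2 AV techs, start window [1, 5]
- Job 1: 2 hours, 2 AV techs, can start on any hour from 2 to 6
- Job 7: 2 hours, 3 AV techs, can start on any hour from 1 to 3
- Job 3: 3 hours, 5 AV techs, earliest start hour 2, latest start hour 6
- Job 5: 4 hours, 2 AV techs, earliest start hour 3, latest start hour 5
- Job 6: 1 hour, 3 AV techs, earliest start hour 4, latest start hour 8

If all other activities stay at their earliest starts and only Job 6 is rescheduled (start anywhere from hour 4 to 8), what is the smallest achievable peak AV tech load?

10

Job 6@4: h1:7  h2:10  h3:9  h4:10  h5:2  h6:2  h7:0  h8:0 → peak 10
Job 6@5: h1:7  h2:10  h3:9  h4:7  h5:5  h6:2  h7:0  h8:0 → peak 10
Job 6@6: h1:7  h2:10  h3:9  h4:7  h5:2  h6:5  h7:0  h8:0 → peak 10
Job 6@7: h1:7  h2:10  h3:9  h4:7  h5:2  h6:2  h7:3  h8:0 → peak 10
Job 6@8: h1:7  h2:10  h3:9  h4:7  h5:2  h6:2  h7:0  h8:3 → peak 10
Best is Job 6@4, peak 10.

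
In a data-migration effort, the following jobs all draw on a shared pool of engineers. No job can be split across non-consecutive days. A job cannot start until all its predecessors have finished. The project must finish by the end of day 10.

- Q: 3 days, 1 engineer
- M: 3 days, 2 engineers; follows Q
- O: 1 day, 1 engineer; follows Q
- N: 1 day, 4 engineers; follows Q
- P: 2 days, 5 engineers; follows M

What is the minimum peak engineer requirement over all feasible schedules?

Early-start (Q@1, M@4, O@4, N@4, P@7) gives peak 7: d1:1  d2:1  d3:1  d4:7  d5:2  d6:2  d7:5  d8:5  d9:0  d10:0.
Shift N→7, P→8.
Schedule Q@1, M@4, O@4, N@7, P@8: d1:1  d2:1  d3:1  d4:3  d5:2  d6:2  d7:4  d8:5  d9:5  d10:0 — peak 5.

5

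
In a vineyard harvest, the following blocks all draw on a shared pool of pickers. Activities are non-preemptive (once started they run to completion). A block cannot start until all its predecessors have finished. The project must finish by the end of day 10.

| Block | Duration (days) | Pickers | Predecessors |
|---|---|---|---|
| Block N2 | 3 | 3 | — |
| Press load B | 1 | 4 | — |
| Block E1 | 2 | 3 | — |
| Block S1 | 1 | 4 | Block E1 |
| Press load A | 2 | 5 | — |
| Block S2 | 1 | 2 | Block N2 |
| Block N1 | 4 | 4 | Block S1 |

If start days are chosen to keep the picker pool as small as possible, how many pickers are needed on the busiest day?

Early-start (Block N2@1, Press load B@1, Block E1@1, Block S1@3, Press load A@1, Block S2@4, Block N1@4) gives peak 15: d1:15  d2:11  d3:7  d4:6  d5:4  d6:4  d7:4  d8:0  d9:0  d10:0.
Shift Block E1→2, Block S1→4, Press load A→5, Block N1→7.
Schedule Block N2@1, Press load B@1, Block E1@2, Block S1@4, Press load A@5, Block S2@4, Block N1@7: d1:7  d2:6  d3:6  d4:6  d5:5  d6:5  d7:4  d8:4  d9:4  d10:4 — peak 7.

7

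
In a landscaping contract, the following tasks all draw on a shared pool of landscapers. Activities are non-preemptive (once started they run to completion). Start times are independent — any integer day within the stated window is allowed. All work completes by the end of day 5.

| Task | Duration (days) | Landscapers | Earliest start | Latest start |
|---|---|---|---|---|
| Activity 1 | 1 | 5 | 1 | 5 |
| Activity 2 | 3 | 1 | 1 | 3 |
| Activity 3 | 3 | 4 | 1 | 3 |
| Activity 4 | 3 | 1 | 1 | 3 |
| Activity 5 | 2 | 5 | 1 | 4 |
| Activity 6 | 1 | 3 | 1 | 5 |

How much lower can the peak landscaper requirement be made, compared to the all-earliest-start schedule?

10

Early-start peak: d1:19  d2:11  d3:6  d4:0  d5:0 ⇒ 19.
Leveled (Activity 1@1, Activity 2@1, Activity 3@2, Activity 4@1, Activity 5@4, Activity 6@2): d1:7  d2:9  d3:6  d4:9  d5:5 ⇒ 9.
Reduction 19 − 9 = 10.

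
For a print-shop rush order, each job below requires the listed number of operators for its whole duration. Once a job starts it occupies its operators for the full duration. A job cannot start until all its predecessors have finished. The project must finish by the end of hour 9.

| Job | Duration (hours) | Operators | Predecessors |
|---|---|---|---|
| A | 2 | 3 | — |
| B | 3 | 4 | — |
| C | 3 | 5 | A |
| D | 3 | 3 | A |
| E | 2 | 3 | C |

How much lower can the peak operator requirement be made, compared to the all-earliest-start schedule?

5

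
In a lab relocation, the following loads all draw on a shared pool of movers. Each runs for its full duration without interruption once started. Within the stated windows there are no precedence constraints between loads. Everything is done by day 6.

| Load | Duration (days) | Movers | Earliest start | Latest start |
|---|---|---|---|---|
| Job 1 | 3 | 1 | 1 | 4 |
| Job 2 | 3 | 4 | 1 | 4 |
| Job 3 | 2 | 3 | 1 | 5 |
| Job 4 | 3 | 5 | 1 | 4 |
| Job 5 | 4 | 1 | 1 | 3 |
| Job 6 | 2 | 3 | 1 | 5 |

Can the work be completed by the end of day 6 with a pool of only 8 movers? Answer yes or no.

The minimum achievable peak is 9; 8 < 9, so no feasible schedule stays within the cap.

no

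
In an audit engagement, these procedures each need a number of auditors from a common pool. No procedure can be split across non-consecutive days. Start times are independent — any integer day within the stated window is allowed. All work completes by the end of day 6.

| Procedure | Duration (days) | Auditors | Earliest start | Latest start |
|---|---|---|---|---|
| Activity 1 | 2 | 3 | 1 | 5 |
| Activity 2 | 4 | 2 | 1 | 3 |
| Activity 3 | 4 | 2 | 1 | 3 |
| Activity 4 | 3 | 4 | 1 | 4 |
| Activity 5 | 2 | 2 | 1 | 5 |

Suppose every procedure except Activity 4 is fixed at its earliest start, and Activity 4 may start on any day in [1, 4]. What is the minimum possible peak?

Activity 4@1: d1:13  d2:13  d3:8  d4:4  d5:0  d6:0 → peak 13
Activity 4@2: d1:9  d2:13  d3:8  d4:8  d5:0  d6:0 → peak 13
Activity 4@3: d1:9  d2:9  d3:8  d4:8  d5:4  d6:0 → peak 9
Activity 4@4: d1:9  d2:9  d3:4  d4:8  d5:4  d6:4 → peak 9
Best is Activity 4@3, peak 9.

9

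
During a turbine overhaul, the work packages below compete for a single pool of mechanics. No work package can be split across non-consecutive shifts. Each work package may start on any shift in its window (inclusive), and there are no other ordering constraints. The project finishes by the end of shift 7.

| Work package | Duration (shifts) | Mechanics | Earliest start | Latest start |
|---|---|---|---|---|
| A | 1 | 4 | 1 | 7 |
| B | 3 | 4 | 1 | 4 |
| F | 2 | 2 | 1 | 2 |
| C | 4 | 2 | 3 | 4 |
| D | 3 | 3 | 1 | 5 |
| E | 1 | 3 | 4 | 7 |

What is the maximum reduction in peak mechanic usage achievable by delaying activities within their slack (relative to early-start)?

7

Early-start peak: s1:13  s2:9  s3:9  s4:5  s5:2  s6:2  s7:0 ⇒ 13.
Leveled (A@1, B@2, F@1, C@3, D@5, E@7): s1:6  s2:6  s3:6  s4:6  s5:5  s6:5  s7:6 ⇒ 6.
Reduction 13 − 6 = 7.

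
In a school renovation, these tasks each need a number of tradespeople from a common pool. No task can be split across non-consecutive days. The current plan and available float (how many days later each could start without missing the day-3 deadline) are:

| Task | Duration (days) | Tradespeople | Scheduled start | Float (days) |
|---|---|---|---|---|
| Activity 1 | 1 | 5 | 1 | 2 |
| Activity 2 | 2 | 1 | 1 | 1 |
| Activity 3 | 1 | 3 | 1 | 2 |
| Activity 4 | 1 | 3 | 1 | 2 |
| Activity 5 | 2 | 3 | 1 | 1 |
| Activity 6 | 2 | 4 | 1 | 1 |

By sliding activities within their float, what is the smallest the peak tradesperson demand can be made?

10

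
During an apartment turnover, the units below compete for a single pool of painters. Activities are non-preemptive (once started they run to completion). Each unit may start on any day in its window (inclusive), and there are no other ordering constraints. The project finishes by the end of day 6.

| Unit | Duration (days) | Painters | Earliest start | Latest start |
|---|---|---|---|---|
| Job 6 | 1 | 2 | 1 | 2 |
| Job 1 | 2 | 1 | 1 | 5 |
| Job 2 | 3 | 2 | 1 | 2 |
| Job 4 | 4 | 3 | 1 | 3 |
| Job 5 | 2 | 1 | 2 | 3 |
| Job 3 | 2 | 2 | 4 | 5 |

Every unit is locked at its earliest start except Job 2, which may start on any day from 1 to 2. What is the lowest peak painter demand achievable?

7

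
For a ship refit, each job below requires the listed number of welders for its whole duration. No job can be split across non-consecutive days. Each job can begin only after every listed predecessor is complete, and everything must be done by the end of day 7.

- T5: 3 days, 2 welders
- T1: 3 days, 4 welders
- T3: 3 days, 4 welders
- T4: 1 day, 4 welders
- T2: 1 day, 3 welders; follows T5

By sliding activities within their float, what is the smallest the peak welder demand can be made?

Early-start (T5@1, T1@1, T3@1, T4@1, T2@4) gives peak 14: d1:14  d2:10  d3:10  d4:3  d5:0  d6:0  d7:0.
Shift T3→4, T4→7.
Schedule T5@1, T1@1, T3@4, T4@7, T2@4: d1:6  d2:6  d3:6  d4:7  d5:4  d6:4  d7:4 — peak 7.

7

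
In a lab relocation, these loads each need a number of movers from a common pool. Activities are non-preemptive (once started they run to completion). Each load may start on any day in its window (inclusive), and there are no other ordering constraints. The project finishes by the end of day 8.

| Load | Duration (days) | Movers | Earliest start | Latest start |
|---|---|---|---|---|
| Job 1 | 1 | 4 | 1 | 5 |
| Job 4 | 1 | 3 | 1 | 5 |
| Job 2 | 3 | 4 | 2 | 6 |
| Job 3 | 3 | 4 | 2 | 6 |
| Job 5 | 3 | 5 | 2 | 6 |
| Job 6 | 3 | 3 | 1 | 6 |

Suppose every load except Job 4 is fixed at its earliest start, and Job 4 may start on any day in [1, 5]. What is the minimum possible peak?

16

Job 4@1: d1:10  d2:16  d3:16  d4:13  d5:0  d6:0  d7:0  d8:0 → peak 16
Job 4@2: d1:7  d2:19  d3:16  d4:13  d5:0  d6:0  d7:0  d8:0 → peak 19
Job 4@3: d1:7  d2:16  d3:19  d4:13  d5:0  d6:0  d7:0  d8:0 → peak 19
Job 4@4: d1:7  d2:16  d3:16  d4:16  d5:0  d6:0  d7:0  d8:0 → peak 16
Job 4@5: d1:7  d2:16  d3:16  d4:13  d5:3  d6:0  d7:0  d8:0 → peak 16
Best is Job 4@1, peak 16.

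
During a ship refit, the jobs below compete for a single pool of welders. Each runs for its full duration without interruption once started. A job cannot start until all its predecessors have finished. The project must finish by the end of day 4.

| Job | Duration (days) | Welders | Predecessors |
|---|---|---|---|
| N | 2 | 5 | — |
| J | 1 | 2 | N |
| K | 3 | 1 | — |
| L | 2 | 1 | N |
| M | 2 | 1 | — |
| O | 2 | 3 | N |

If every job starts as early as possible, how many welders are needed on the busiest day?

Early-start schedule: N@1, J@3, K@1, L@3, M@1, O@3.
Load per day: day 1: 7, day 2: 7, day 3: 7, day 4: 4.
Peak is 7.

7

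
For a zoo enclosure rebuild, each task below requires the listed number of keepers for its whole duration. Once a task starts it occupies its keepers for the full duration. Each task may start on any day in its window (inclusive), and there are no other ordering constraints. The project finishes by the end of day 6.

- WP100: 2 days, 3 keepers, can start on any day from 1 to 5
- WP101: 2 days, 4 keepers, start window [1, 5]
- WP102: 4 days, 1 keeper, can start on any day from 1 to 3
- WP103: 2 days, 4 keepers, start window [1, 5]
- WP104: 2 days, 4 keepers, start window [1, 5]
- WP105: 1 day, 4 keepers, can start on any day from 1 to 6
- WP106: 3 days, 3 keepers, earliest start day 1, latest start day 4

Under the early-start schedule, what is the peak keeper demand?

Early-start schedule: WP100@1, WP101@1, WP102@1, WP103@1, WP104@1, WP105@1, WP106@1.
Load per day: day 1: 23, day 2: 19, day 3: 4, day 4: 1, day 5: 0, day 6: 0.
Peak is 23.

23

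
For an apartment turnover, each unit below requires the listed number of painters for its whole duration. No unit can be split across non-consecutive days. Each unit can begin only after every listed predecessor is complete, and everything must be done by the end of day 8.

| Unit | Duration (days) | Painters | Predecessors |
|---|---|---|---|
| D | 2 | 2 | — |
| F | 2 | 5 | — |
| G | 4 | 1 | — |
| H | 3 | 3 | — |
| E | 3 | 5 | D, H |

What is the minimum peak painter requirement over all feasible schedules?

6

Early-start (D@1, F@1, G@1, H@1, E@4) gives peak 11: d1:11  d2:11  d3:4  d4:6  d5:5  d6:5  d7:0  d8:0.
Shift F→4, E→6.
Schedule D@1, F@4, G@1, H@1, E@6: d1:6  d2:6  d3:4  d4:6  d5:5  d6:5  d7:5  d8:5 — peak 6.
Total painter-days = 42 over 8 days ⇒ peak ≥ ⌈42/8⌉ = 6, so 6 is optimal.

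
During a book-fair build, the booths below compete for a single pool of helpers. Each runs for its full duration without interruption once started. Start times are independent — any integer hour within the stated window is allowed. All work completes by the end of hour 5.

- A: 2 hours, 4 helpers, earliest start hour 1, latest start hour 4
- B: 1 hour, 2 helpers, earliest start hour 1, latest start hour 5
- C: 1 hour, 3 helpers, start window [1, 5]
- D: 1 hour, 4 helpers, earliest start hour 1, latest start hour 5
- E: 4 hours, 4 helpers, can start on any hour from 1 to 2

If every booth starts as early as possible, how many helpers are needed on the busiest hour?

17

Early-start schedule: A@1, B@1, C@1, D@1, E@1.
Load per hour: hour 1: 17, hour 2: 8, hour 3: 4, hour 4: 4, hour 5: 0.
Peak is 17.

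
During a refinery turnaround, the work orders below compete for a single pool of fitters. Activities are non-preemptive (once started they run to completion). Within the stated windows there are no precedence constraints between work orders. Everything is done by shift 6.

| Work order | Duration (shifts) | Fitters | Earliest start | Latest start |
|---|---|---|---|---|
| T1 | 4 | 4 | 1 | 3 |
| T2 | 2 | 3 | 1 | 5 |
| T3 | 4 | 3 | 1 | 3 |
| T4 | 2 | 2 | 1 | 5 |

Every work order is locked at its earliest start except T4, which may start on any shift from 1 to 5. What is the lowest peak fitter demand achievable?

10

T4@1: s1:12  s2:12  s3:7  s4:7  s5:0  s6:0 → peak 12
T4@2: s1:10  s2:12  s3:9  s4:7  s5:0  s6:0 → peak 12
T4@3: s1:10  s2:10  s3:9  s4:9  s5:0  s6:0 → peak 10
T4@4: s1:10  s2:10  s3:7  s4:9  s5:2  s6:0 → peak 10
T4@5: s1:10  s2:10  s3:7  s4:7  s5:2  s6:2 → peak 10
Best is T4@3, peak 10.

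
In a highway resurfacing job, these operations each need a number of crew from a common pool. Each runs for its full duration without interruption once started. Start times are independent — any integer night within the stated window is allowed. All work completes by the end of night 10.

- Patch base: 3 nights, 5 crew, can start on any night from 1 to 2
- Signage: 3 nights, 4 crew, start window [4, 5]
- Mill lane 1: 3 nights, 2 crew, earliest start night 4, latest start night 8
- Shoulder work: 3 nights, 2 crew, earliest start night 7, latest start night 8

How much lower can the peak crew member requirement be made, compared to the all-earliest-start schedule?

Early-start peak: n1:5  n2:5  n3:5  n4:6  n5:6  n6:6  n7:2  n8:2  n9:2  n10:0 ⇒ 6.
Leveled (Patch base@1, Signage@4, Mill lane 1@7, Shoulder work@7): n1:5  n2:5  n3:5  n4:4  n5:4  n6:4  n7:4  n8:4  n9:4  n10:0 ⇒ 5.
Reduction 6 − 5 = 1.

1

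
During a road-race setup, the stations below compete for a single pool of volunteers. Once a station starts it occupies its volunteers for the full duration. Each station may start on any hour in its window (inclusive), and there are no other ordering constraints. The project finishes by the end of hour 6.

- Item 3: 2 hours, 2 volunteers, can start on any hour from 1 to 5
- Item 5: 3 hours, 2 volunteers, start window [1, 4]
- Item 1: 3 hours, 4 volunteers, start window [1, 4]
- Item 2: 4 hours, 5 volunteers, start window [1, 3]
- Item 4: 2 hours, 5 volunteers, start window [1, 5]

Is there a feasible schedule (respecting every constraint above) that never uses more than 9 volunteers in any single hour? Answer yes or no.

yes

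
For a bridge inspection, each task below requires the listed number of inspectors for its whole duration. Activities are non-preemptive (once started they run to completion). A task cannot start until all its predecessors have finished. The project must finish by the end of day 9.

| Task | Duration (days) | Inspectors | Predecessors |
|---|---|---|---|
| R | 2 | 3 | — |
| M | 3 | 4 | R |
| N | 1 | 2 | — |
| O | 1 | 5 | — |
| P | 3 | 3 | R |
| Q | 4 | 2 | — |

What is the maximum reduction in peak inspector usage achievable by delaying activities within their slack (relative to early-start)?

Early-start peak: d1:12  d2:5  d3:9  d4:9  d5:7  d6:0  d7:0  d8:0  d9:0 ⇒ 12.
Leveled (R@1, M@6, N@1, O@9, P@3, Q@2): d1:5  d2:5  d3:5  d4:5  d5:5  d6:4  d7:4  d8:4  d9:5 ⇒ 5.
Reduction 12 − 5 = 7.

7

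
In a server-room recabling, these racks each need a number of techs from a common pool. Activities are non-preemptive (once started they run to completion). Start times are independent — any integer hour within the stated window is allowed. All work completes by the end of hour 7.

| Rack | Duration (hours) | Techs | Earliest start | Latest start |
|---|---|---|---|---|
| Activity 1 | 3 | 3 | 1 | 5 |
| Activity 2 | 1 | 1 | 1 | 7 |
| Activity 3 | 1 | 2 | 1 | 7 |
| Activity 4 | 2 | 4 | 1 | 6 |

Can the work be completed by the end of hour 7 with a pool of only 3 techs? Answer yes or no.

The minimum achievable peak is 4; 3 < 4, so no feasible schedule stays within the cap.

no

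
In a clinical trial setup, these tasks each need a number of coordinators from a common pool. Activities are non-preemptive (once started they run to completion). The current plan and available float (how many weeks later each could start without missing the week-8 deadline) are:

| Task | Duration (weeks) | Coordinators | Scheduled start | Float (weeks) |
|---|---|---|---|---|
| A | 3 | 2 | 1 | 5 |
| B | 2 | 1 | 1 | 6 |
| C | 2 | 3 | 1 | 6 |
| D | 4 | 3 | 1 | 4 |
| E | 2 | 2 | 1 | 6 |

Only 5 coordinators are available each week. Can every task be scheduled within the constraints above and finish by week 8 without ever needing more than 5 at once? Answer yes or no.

Schedule A@1, B@1, C@3, D@5, E@1: w1:5  w2:5  w3:5  w4:3  w5:3  w6:3  w7:3  w8:3 — peak 5 ≤ 5.

yes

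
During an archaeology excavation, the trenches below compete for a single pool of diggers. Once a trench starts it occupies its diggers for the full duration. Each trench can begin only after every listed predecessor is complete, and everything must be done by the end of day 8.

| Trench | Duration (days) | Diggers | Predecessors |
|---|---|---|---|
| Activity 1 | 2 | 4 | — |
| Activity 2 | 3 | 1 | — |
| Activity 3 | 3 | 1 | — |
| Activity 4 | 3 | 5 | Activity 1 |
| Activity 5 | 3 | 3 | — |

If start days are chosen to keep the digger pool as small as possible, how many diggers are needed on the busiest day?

5

Early-start (Activity 1@1, Activity 2@1, Activity 3@1, Activity 4@3, Activity 5@1) gives peak 10: d1:9  d2:9  d3:10  d4:5  d5:5  d6:0  d7:0  d8:0.
Shift Activity 3→3, Activity 4→6, Activity 5→3.
Schedule Activity 1@1, Activity 2@1, Activity 3@3, Activity 4@6, Activity 5@3: d1:5  d2:5  d3:5  d4:4  d5:4  d6:5  d7:5  d8:5 — peak 5.
Total digger-days = 38 over 8 days ⇒ peak ≥ ⌈38/8⌉ = 5, so 5 is optimal.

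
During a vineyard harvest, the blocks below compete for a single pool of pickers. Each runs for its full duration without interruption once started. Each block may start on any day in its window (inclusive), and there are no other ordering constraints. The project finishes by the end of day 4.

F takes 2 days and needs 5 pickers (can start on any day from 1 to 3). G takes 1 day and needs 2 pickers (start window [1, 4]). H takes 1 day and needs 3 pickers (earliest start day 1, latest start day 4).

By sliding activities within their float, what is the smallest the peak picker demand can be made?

5

Early-start (F@1, G@1, H@1) gives peak 10: d1:10  d2:5  d3:0  d4:0.
Shift G→3, H→3.
Schedule F@1, G@3, H@3: d1:5  d2:5  d3:5  d4:0 — peak 5.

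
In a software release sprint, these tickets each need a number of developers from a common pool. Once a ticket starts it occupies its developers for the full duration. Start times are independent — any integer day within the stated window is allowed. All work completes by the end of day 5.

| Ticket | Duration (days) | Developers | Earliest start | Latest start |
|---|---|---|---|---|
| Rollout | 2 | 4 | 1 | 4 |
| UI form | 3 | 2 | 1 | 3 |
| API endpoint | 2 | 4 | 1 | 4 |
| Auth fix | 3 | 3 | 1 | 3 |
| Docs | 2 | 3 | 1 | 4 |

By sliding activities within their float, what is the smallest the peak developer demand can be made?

8

Early-start (Rollout@1, UI form@1, API endpoint@1, Auth fix@1, Docs@1) gives peak 16: d1:16  d2:16  d3:5  d4:0  d5:0.
Shift UI form→3, Auth fix→3, Docs→3.
Schedule Rollout@1, UI form@3, API endpoint@1, Auth fix@3, Docs@3: d1:8  d2:8  d3:8  d4:8  d5:5 — peak 8.
Total developer-days = 37 over 5 days ⇒ peak ≥ ⌈37/5⌉ = 8, so 8 is optimal.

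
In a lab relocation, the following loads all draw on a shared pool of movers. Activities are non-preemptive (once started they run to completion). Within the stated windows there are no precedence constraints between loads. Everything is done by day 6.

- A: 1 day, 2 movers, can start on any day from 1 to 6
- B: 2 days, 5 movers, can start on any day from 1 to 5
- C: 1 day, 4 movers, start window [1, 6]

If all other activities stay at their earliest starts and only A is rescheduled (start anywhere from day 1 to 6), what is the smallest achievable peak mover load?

9

A@1: d1:11  d2:5  d3:0  d4:0  d5:0  d6:0 → peak 11
A@2: d1:9  d2:7  d3:0  d4:0  d5:0  d6:0 → peak 9
A@3: d1:9  d2:5  d3:2  d4:0  d5:0  d6:0 → peak 9
A@4: d1:9  d2:5  d3:0  d4:2  d5:0  d6:0 → peak 9
A@5: d1:9  d2:5  d3:0  d4:0  d5:2  d6:0 → peak 9
A@6: d1:9  d2:5  d3:0  d4:0  d5:0  d6:2 → peak 9
Best is A@2, peak 9.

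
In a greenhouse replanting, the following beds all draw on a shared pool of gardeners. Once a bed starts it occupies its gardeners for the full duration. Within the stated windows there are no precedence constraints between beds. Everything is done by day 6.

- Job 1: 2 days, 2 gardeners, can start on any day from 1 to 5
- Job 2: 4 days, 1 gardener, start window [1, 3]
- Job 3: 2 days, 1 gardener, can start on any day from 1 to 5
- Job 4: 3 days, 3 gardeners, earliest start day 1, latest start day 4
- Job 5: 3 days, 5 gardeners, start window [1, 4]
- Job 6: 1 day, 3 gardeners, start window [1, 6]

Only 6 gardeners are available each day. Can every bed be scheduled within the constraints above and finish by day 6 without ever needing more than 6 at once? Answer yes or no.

Total gardener-days = 37; over 6 days the average is 37/6 > 6, so some day must exceed 6.

no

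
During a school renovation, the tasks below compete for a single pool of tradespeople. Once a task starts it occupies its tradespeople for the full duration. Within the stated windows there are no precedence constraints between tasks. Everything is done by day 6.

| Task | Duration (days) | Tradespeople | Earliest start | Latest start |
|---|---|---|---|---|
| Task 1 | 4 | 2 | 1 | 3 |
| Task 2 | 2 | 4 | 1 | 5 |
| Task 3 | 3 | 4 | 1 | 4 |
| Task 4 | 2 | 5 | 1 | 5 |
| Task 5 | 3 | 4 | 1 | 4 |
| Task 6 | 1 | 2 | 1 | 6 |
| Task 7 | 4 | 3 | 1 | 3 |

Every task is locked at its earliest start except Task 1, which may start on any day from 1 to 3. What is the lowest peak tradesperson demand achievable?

22

Task 1@1: d1:24  d2:22  d3:13  d4:5  d5:0  d6:0 → peak 24
Task 1@2: d1:22  d2:22  d3:13  d4:5  d5:2  d6:0 → peak 22
Task 1@3: d1:22  d2:20  d3:13  d4:5  d5:2  d6:2 → peak 22
Best is Task 1@2, peak 22.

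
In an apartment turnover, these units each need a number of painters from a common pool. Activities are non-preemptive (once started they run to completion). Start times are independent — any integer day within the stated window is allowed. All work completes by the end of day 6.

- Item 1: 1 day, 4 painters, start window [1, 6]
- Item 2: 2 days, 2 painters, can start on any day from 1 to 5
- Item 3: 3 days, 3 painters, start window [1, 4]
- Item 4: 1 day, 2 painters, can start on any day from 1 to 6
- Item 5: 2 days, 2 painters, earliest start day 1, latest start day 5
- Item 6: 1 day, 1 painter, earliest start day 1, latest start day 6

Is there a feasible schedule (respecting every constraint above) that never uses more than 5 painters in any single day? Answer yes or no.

Schedule Item 1@1, Item 2@2, Item 3@2, Item 4@4, Item 5@5, Item 6@1: d1:5  d2:5  d3:5  d4:5  d5:2  d6:2 — peak 5 ≤ 5.

yes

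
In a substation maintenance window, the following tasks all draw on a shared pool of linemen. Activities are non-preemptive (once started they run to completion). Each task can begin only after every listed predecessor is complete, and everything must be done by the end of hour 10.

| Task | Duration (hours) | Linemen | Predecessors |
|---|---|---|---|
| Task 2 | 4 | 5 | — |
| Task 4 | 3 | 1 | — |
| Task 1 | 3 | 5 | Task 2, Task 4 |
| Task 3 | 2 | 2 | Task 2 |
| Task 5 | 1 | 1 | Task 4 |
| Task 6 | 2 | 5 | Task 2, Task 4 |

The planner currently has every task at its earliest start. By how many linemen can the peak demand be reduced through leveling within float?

5

Early-start peak: h1:6  h2:6  h3:6  h4:6  h5:12  h6:12  h7:5  h8:0  h9:0  h10:0 ⇒ 12.
Leveled (Task 2@1, Task 4@1, Task 1@5, Task 3@5, Task 5@4, Task 6@8): h1:6  h2:6  h3:6  h4:6  h5:7  h6:7  h7:5  h8:5  h9:5  h10:0 ⇒ 7.
Reduction 12 − 7 = 5.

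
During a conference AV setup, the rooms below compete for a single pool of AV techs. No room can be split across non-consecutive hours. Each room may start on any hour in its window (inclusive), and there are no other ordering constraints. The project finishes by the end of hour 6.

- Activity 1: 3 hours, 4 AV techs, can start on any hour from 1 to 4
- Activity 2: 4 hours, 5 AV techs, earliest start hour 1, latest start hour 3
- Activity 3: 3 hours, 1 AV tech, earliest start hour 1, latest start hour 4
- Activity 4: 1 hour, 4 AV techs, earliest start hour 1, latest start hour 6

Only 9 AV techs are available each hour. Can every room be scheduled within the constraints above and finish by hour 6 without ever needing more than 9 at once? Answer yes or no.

Schedule Activity 1@1, Activity 2@1, Activity 3@4, Activity 4@5: h1:9  h2:9  h3:9  h4:6  h5:5  h6:1 — peak 9 ≤ 9.

yes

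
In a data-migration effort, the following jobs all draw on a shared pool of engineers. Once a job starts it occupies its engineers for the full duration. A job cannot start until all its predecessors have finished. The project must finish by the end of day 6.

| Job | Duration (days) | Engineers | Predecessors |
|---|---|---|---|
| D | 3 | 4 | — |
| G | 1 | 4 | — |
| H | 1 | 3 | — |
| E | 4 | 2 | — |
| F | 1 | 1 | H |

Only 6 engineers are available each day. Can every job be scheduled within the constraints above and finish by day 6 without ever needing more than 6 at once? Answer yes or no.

Schedule D@1, G@4, H@5, E@1, F@6: d1:6  d2:6  d3:6  d4:6  d5:3  d6:1 — peak 6 ≤ 6.

yes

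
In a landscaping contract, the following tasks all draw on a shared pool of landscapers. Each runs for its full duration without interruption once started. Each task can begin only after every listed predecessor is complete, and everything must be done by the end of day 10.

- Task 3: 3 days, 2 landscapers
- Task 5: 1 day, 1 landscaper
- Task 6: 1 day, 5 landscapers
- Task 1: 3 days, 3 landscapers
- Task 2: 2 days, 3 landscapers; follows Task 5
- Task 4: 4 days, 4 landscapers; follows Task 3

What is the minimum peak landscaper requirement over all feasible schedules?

Early-start (Task 3@1, Task 5@1, Task 6@1, Task 1@1, Task 2@2, Task 4@4) gives peak 11: d1:11  d2:8  d3:8  d4:4  d5:4  d6:4  d7:4  d8:0  d9:0  d10:0.
Shift Task 5→4, Task 6→8, Task 2→9.
Schedule Task 3@1, Task 5@4, Task 6@8, Task 1@1, Task 2@9, Task 4@4: d1:5  d2:5  d3:5  d4:5  d5:4  d6:4  d7:4  d8:5  d9:3  d10:3 — peak 5.
Total landscaper-days = 43 over 10 days ⇒ peak ≥ ⌈43/10⌉ = 5, so 5 is optimal.

5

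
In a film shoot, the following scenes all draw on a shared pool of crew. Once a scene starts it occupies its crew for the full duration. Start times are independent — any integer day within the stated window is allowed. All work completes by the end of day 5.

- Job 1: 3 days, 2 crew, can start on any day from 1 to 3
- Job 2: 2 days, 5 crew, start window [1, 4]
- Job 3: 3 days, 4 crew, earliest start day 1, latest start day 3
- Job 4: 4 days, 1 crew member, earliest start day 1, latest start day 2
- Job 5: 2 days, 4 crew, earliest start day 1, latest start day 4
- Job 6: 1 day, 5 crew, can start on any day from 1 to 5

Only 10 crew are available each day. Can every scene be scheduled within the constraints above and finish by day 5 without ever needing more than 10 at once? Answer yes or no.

no

The minimum achievable peak is 11; 10 < 11, so no feasible schedule stays within the cap.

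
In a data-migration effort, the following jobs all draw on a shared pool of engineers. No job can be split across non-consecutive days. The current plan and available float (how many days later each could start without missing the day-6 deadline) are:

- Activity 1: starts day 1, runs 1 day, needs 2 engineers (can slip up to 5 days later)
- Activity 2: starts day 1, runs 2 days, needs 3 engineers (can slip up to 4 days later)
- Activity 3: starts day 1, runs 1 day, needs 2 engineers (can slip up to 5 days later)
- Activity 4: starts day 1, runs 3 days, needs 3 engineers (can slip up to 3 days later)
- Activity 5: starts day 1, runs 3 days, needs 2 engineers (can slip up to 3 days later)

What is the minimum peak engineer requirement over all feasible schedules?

Early-start (Activity 1@1, Activity 2@1, Activity 3@1, Activity 4@1, Activity 5@1) gives peak 12: d1:12  d2:8  d3:5  d4:0  d5:0  d6:0.
Shift Activity 3→2, Activity 4→3, Activity 5→3.
Schedule Activity 1@1, Activity 2@1, Activity 3@2, Activity 4@3, Activity 5@3: d1:5  d2:5  d3:5  d4:5  d5:5  d6:0 — peak 5.
Total engineer-days = 25 over 6 days ⇒ peak ≥ ⌈25/6⌉ = 5, so 5 is optimal.

5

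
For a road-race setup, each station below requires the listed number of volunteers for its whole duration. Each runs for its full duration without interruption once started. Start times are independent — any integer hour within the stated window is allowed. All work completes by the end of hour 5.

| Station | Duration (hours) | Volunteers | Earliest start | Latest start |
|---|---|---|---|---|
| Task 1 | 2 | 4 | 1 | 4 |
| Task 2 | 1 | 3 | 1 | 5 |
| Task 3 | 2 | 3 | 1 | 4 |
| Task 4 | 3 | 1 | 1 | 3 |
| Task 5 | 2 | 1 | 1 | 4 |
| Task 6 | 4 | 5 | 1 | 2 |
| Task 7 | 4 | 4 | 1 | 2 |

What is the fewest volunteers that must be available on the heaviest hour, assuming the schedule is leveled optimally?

14

Early-start (Task 1@1, Task 2@1, Task 3@1, Task 4@1, Task 5@1, Task 6@1, Task 7@1) gives peak 21: h1:21  h2:18  h3:10  h4:9  h5:0.
Shift Task 3→3, Task 5→3, Task 7→2.
Schedule Task 1@1, Task 2@1, Task 3@3, Task 4@1, Task 5@3, Task 6@1, Task 7@2: h1:13  h2:14  h3:14  h4:13  h5:4 — peak 14.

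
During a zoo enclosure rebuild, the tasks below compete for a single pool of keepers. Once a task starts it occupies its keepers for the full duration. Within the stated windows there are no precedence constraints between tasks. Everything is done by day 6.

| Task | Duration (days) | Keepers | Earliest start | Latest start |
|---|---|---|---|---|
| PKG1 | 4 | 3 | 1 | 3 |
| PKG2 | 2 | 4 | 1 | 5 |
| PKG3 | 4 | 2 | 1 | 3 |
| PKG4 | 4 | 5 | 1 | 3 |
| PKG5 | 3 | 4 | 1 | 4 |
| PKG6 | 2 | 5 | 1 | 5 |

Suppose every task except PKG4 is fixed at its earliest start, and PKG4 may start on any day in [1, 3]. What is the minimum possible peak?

PKG4@1: d1:23  d2:23  d3:14  d4:10  d5:0  d6:0 → peak 23
PKG4@2: d1:18  d2:23  d3:14  d4:10  d5:5  d6:0 → peak 23
PKG4@3: d1:18  d2:18  d3:14  d4:10  d5:5  d6:5 → peak 18
Best is PKG4@3, peak 18.

18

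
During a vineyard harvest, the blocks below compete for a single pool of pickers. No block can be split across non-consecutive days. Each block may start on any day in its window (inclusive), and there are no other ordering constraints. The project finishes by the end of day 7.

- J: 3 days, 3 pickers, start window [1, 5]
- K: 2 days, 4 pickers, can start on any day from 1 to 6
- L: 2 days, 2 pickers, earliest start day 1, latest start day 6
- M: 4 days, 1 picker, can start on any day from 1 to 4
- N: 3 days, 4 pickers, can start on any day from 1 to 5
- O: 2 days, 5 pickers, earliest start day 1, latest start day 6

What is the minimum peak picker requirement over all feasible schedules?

Early-start (J@1, K@1, L@1, M@1, N@1, O@1) gives peak 19: d1:19  d2:19  d3:8  d4:1  d5:0  d6:0  d7:0.
Shift L→4, M→4, N→3, O→6.
Schedule J@1, K@1, L@4, M@4, N@3, O@6: d1:7  d2:7  d3:7  d4:7  d5:7  d6:6  d7:6 — peak 7.
Total picker-days = 47 over 7 days ⇒ peak ≥ ⌈47/7⌉ = 7, so 7 is optimal.

7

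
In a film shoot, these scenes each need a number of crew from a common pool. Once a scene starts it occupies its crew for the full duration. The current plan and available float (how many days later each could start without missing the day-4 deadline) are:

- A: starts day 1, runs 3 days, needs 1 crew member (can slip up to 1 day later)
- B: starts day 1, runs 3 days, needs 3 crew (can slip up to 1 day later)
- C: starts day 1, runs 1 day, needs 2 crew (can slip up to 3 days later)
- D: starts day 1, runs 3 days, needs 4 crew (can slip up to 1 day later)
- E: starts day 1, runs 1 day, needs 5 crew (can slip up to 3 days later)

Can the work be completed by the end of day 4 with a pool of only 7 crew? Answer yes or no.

no

Total crew member-days = 31; over 4 days the average is 31/4 > 7, so some day must exceed 7.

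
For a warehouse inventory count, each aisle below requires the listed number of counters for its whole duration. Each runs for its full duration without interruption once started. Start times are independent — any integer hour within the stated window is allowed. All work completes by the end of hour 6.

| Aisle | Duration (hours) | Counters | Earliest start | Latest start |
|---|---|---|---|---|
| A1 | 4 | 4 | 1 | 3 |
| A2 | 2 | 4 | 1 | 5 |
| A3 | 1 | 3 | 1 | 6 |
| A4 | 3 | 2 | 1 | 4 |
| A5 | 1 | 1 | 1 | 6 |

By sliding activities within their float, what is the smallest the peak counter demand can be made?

7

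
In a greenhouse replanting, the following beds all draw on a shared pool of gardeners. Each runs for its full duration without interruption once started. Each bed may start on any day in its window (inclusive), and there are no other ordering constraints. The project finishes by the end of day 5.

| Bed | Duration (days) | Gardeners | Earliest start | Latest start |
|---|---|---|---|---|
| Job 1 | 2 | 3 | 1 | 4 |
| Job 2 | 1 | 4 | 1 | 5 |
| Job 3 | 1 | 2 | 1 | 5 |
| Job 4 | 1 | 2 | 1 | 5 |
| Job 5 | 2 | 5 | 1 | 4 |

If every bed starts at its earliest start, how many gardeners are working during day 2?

8

At early start, day 2 has: Job 1, Job 5.
Demand: 3 + 5 = 8.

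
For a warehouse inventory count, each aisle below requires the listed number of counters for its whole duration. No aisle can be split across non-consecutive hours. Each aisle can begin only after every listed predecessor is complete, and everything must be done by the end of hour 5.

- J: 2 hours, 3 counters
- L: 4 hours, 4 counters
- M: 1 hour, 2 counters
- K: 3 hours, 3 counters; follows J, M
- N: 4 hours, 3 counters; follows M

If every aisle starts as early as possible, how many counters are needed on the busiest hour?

10

Early-start schedule: J@1, L@1, M@1, K@3, N@2.
Load per hour: hour 1: 9, hour 2: 10, hour 3: 10, hour 4: 10, hour 5: 6.
Peak is 10.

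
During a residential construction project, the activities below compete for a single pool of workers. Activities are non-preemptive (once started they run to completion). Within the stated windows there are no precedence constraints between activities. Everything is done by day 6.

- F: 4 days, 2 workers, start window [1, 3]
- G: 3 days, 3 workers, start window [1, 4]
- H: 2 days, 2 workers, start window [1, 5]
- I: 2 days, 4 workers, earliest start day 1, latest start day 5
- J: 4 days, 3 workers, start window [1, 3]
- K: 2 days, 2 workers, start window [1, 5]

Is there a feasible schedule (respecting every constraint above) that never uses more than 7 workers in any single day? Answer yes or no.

Total worker-days = 45; over 6 days the average is 45/6 > 7, so some day must exceed 7.

no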